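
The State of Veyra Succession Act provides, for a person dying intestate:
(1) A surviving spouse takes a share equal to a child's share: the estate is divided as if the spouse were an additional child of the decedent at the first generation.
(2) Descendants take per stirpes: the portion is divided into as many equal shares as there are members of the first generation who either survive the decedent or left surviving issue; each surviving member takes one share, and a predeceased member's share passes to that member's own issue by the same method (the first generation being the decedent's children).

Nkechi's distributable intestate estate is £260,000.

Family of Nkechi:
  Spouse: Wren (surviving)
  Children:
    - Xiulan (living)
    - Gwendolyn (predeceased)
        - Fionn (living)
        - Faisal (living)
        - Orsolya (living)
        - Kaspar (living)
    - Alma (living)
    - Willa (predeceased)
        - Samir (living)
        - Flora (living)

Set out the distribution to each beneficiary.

The spouse counts as an additional share at the children's level, so there are 5 primary shares of £52,000. Wren takes one such share (£52,000).
The children's combined portion (£208,000) is divided into 4 shares of £52,000: Xiulan and Alma each take £52,000; Gwendolyn's £52,000 share passes to Gwendolyn's issue; Willa's £52,000 share passes to Willa's issue.
Gwendolyn's share (£52,000) is divided into 4 shares of £13,000: Fionn, Faisal, Orsolya, and Kaspar each take £13,000.
Willa's share (£52,000) is divided into 2 shares of £26,000: Samir and Flora each take £26,000.

Wren: £52,000; Xiulan: £52,000; Fionn: £13,000; Faisal: £13,000; Orsolya: £13,000; Kaspar: £13,000; Alma: £52,000; Samir: £26,000; Flora: £26,000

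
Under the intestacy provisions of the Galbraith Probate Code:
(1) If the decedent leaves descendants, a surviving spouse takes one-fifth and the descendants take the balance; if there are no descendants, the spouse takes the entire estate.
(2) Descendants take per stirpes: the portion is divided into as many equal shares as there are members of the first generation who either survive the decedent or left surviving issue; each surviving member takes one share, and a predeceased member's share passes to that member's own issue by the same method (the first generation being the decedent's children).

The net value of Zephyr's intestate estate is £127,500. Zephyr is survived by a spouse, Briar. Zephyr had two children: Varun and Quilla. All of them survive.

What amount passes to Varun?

Varun receives £51,000.

Briar takes one-fifth of £127,500 = £25,500. The remaining £102,000 passes to the descendants.
The descendants' portion (£102,000) is divided into 2 shares of £51,000: Varun and Quilla each take £51,000.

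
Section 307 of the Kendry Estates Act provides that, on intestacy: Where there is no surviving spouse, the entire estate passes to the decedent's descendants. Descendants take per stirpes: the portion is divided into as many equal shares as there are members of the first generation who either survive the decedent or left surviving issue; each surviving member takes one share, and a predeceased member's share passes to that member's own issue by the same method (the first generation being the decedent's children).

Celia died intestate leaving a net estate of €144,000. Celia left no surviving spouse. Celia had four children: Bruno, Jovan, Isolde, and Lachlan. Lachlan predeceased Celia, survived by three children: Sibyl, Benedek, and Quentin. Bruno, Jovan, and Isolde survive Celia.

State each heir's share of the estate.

The entire €144,000 passes to the descendants.
That amount (€144,000) is divided into 4 shares of €36,000: Bruno, Jovan, and Isolde each take €36,000; Lachlan's €36,000 share passes to Lachlan's issue.
Lachlan's share (€36,000) is divided into 3 shares of €12,000: Sibyl, Benedek, and Quentin each take €12,000.

Bruno: €36,000; Jovan: €36,000; Isolde: €36,000; Sibyl: €12,000; Benedek: €12,000; Quentin: €12,000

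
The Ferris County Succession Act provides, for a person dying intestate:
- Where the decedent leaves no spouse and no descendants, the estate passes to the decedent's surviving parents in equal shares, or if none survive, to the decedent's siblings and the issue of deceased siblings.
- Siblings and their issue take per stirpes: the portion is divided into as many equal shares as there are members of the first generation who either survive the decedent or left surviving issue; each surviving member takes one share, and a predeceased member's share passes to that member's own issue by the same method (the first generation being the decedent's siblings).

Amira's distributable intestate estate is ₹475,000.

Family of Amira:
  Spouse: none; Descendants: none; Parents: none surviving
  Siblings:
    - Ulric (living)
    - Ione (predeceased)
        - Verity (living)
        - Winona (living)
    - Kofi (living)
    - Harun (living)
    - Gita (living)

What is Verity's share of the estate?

The entire ₹475,000 passes to the siblings and their issue.
That amount (₹475,000) is divided into 5 shares of ₹95,000: Ulric, Kofi, Harun, and Gita each take ₹95,000; Ione's ₹95,000 share passes to Ione's issue.
Ione's share (₹95,000) is divided into 2 shares of ₹47,500: Verity and Winona each take ₹47,500.

Verity receives ₹47,500.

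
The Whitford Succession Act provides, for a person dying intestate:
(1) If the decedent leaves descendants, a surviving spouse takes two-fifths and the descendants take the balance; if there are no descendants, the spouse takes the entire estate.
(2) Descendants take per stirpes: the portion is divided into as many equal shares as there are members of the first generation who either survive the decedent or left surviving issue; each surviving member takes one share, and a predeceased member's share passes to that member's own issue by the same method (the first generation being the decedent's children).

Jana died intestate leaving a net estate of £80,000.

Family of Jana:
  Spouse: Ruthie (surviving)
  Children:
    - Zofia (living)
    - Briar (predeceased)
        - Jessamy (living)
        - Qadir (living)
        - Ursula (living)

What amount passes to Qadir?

Ruthie takes two-fifths of £80,000 = £32,000. The remaining £48,000 passes to the descendants.
The descendants' portion (£48,000) is divided into 2 shares of £24,000: Zofia takes £24,000; Briar's £24,000 share passes to Briar's issue.
Briar's share (£24,000) is divided into 3 shares of £8,000: Jessamy, Qadir, and Ursula each take £8,000.

Qadir receives £8,000.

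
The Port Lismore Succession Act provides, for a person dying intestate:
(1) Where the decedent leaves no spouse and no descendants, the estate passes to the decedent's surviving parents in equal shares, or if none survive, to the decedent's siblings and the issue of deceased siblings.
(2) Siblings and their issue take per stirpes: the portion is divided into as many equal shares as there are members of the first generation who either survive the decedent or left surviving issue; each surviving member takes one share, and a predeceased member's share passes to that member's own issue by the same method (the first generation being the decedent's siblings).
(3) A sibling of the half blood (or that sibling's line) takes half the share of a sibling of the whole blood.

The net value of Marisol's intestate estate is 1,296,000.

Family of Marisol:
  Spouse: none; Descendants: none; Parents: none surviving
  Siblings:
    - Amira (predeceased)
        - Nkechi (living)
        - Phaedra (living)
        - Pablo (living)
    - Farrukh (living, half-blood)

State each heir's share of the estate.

The entire 1,296,000 passes to the siblings and their issue.
Counting each half-blood sibling's line as half a unit, there are 3/2 units in 1,296,000, so one unit is 864,000. Whole-blood lines (Amira) take 864,000 each; half-blood lines (Farrukh) take 432,000 each.
Amira's share (864,000) is divided into 3 shares of 288,000: Nkechi, Phaedra, and Pablo each take 288,000.

Nkechi: 288,000; Phaedra: 288,000; Pablo: 288,000; Farrukh: 432,000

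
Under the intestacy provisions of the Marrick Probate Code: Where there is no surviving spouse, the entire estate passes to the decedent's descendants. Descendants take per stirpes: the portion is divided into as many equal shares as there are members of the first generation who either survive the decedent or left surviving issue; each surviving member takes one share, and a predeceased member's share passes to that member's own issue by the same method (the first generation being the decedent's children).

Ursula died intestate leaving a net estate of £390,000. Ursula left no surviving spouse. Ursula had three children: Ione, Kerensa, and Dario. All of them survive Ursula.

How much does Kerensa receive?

The entire £390,000 passes to the descendants.
That amount (£390,000) is divided into 3 shares of £130,000: Ione, Kerensa, and Dario each take £130,000.

Kerensa receives £130,000.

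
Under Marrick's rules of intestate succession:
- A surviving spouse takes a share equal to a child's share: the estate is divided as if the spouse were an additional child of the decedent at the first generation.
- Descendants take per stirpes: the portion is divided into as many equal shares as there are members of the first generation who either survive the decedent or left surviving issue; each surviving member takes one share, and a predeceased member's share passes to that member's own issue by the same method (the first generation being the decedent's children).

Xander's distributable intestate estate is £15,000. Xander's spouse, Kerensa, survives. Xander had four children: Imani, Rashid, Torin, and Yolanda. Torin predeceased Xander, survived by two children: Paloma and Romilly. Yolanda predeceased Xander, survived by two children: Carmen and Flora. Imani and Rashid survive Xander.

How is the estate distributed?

The spouse counts as an additional share at the children's level, so there are 5 primary shares of £3,000. Kerensa takes one such share (£3,000).
The children's combined portion (£12,000) is divided into 4 shares of £3,000: Imani and Rashid each take £3,000; Torin's £3,000 share passes to Torin's issue; Yolanda's £3,000 share passes to Yolanda's issue.
Torin's share (£3,000) is divided into 2 shares of £1,500: Paloma and Romilly each take £1,500.
Yolanda's share (£3,000) is divided into 2 shares of £1,500: Carmen and Flora each take £1,500.

Kerensa: £3,000; Imani: £3,000; Rashid: £3,000; Paloma: £1,500; Romilly: £1,500; Carmen: £1,500; Flora: £1,500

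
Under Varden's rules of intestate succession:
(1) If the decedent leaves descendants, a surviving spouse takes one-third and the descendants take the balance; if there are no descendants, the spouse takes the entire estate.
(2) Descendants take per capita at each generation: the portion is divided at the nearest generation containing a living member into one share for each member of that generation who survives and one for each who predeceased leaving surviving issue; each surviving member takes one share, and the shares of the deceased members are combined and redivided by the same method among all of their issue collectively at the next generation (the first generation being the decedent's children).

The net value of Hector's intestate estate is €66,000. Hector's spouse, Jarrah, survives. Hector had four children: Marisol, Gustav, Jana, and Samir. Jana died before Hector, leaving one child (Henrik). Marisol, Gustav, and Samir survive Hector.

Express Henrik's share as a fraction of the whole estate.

Jarrah takes one-third of €66,000 = €22,000. The remaining €44,000 passes to the descendants.
The descendants' portion (€44,000) is divided at the children's generation into 4 shares of €11,000. Marisol, Gustav, and Samir each take €11,000. The remaining share for the deceased Jana (€11,000) is carried to the next generation.
That pool (€11,000) passes entirely to Henrik, the sole taker at the grandchildren's generation.

Henrik receives 1/6 of the estate.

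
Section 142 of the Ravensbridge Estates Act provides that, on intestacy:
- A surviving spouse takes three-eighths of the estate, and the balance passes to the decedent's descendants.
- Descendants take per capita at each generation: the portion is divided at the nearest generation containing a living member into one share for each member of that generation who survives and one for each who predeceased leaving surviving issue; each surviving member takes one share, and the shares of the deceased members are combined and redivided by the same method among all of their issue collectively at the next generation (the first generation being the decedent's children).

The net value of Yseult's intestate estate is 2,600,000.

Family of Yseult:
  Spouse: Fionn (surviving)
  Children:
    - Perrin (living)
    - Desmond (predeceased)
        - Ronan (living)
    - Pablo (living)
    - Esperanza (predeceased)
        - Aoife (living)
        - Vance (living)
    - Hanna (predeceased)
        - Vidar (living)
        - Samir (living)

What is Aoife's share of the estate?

Aoife receives 195,000.

Fionn takes three-eighths of 2,600,000 = 975,000. The remaining 1,625,000 passes to the descendants.
The descendants' portion (1,625,000) is divided at the children's generation into 5 shares of 325,000. Perrin and Pablo each take 325,000. The 3 shares of the deceased (Desmond, Esperanza, and Hanna) are combined into a pool of 975,000.
That pool (975,000) is divided at the grandchildren's generation equally among Ronan, Aoife, Vance, Vidar, and Samir: 195,000 each.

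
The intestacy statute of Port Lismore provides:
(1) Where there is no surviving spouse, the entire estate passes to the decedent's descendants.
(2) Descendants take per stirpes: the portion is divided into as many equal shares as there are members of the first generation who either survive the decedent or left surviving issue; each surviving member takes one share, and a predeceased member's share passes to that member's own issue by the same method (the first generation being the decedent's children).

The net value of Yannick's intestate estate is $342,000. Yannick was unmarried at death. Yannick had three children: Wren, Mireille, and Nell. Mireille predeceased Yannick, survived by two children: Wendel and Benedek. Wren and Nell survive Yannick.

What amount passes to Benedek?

The entire $342,000 passes to the descendants.
That amount ($342,000) is divided into 3 shares of $114,000: Wren and Nell each take $114,000; Mireille's $114,000 share passes to Mireille's issue.
Mireille's share ($114,000) is divided into 2 shares of $57,000: Wendel and Benedek each take $57,000.

Benedek receives $57,000.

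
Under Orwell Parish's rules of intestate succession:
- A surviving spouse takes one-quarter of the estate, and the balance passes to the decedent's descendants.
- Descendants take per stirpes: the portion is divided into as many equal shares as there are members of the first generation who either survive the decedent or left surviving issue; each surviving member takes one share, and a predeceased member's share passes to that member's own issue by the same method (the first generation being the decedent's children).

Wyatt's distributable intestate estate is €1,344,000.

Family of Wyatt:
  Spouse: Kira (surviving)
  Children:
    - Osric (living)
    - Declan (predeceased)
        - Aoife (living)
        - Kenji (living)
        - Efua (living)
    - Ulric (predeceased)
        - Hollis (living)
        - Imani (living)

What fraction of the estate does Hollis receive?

Hollis receives 1/8 of the estate.

Kira takes one-quarter of €1,344,000 = €336,000. The remaining €1,008,000 passes to the descendants.
The descendants' portion (€1,008,000) is divided into 3 shares of €336,000: Osric takes €336,000; Declan's €336,000 share passes to Declan's issue; Ulric's €336,000 share passes to Ulric's issue.
Declan's share (€336,000) is divided into 3 shares of €112,000: Aoife, Kenji, and Efua each take €112,000.
Ulric's share (€336,000) is divided into 2 shares of €168,000: Hollis and Imani each take €168,000.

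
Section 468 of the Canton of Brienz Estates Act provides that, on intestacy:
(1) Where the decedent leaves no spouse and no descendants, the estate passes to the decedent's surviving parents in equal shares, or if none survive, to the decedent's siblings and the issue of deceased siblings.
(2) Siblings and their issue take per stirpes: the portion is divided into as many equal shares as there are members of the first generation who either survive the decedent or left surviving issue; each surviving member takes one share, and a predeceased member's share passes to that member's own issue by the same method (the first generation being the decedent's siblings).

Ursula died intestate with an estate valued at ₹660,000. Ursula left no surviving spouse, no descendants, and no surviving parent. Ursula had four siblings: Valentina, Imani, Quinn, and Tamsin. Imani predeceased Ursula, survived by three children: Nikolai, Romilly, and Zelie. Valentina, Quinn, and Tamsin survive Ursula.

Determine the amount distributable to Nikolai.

Nikolai receives ₹55,000.

The entire ₹660,000 passes to the siblings and their issue.
That amount (₹660,000) is divided into 4 shares of ₹165,000: Valentina, Quinn, and Tamsin each take ₹165,000; Imani's ₹165,000 share passes to Imani's issue.
Imani's share (₹165,000) is divided into 3 shares of ₹55,000: Nikolai, Romilly, and Zelie each take ₹55,000.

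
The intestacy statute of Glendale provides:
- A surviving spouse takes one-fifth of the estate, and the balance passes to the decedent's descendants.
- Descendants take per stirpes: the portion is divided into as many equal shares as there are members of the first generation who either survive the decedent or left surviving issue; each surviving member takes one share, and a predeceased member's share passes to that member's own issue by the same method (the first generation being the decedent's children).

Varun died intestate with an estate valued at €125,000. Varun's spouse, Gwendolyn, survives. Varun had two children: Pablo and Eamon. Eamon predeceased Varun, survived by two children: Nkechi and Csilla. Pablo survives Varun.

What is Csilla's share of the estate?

Gwendolyn takes one-fifth of €125,000 = €25,000. The remaining €100,000 passes to the descendants.
The descendants' portion (€100,000) is divided into 2 shares of €50,000: Pablo takes €50,000; Eamon's €50,000 share passes to Eamon's issue.
Eamon's share (€50,000) is divided into 2 shares of €25,000: Nkechi and Csilla each take €25,000.

Csilla receives €25,000.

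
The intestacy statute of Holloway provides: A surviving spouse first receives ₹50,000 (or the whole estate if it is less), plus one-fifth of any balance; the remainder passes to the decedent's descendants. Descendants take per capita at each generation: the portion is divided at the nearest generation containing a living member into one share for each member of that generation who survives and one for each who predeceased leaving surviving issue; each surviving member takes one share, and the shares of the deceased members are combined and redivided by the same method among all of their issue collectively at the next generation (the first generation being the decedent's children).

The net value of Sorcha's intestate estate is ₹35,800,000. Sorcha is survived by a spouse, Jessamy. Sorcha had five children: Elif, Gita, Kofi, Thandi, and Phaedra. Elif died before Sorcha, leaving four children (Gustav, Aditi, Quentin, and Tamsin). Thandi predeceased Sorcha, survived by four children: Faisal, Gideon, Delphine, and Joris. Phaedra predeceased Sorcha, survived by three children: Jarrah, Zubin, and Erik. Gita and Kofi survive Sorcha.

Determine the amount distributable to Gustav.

Jessamy first takes ₹50,000, leaving a balance of ₹35,750,000. Jessamy then takes one-fifth of the balance (₹7,150,000), for a total of ₹7,200,000. The remaining ₹28,600,000 passes to the descendants.
The descendants' portion (₹28,600,000) is divided at the children's generation into 5 shares of ₹5,720,000. Gita and Kofi each take ₹5,720,000. The 3 shares of the deceased (Elif, Thandi, and Phaedra) are combined into a pool of ₹17,160,000.
That pool (₹17,160,000) is divided at the grandchildren's generation equally among Gustav, Aditi, Quentin, Tamsin, Faisal, Gideon, Delphine, Joris, Jarrah, Zubin, and Erik: ₹1,560,000 each.

Gustav receives ₹1,560,000.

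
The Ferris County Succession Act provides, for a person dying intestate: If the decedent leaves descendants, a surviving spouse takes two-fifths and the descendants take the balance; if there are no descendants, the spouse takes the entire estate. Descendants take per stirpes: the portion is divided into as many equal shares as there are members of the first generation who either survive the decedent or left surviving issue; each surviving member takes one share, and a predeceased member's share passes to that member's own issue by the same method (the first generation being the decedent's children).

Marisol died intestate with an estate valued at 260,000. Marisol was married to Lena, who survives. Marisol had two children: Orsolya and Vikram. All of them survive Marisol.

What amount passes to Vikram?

Vikram receives 78,000.

Lena takes two-fifths of 260,000 = 104,000. The remaining 156,000 passes to the descendants.
The descendants' portion (156,000) is divided into 2 shares of 78,000: Orsolya and Vikram each take 78,000.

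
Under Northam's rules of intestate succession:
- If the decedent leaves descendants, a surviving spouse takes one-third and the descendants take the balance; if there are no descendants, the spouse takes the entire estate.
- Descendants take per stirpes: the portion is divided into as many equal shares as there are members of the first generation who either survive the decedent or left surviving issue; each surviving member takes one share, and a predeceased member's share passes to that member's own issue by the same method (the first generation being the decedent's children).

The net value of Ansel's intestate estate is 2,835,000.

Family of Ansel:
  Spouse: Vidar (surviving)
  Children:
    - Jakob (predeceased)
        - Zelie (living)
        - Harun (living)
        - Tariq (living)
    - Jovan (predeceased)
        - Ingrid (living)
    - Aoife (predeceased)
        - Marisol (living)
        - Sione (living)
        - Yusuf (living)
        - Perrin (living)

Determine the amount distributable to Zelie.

Zelie receives 210,000.

Vidar takes one-third of 2,835,000 = 945,000. The remaining 1,890,000 passes to the descendants.
The descendants' portion (1,890,000) is divided into 3 shares of 630,000: Jakob's 630,000 share passes to Jakob's issue; Jovan's 630,000 share passes to Jovan's issue; Aoife's 630,000 share passes to Aoife's issue.
Jakob's share (630,000) is divided into 3 shares of 210,000: Zelie, Harun, and Tariq each take 210,000.
Jovan's share (630,000) passes entirely to Ingrid.
Aoife's share (630,000) is divided into 4 shares of 157,500: Marisol, Sione, Yusuf, and Perrin each take 157,500.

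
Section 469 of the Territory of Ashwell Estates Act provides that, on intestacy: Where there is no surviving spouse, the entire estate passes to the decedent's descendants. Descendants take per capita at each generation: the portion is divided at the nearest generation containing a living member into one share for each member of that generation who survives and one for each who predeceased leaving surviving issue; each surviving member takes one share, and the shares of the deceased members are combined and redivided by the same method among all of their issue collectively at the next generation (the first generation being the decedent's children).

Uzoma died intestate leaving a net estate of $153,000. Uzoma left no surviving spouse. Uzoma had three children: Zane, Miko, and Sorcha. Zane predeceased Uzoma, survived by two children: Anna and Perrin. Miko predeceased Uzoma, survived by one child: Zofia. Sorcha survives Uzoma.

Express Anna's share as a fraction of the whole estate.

The entire $153,000 passes to the descendants.
That amount ($153,000) is divided at the children's generation into 3 shares of $51,000. Sorcha takes $51,000. The 2 shares of the deceased (Zane and Miko) are combined into a pool of $102,000.
That pool ($102,000) is divided at the grandchildren's generation equally among Anna, Perrin, and Zofia: $34,000 each.

Anna receives 2/9 of the estate.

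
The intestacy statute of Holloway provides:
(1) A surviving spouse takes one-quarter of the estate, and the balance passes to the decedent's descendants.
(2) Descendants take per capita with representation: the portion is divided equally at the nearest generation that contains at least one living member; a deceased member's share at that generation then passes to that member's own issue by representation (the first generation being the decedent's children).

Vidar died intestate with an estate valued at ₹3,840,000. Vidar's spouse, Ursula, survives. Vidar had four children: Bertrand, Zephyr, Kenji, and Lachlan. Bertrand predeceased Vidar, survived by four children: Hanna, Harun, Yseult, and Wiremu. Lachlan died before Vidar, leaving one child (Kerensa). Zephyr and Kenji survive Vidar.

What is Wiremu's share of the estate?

Ursula takes one-quarter of ₹3,840,000 = ₹960,000. The remaining ₹2,880,000 passes to the descendants.
The descendants' portion (₹2,880,000) is divided into 4 shares of ₹720,000: Zephyr and Kenji each take ₹720,000; Bertrand's ₹720,000 share passes to Bertrand's issue; Lachlan's ₹720,000 share passes to Lachlan's issue.
Bertrand's share (₹720,000) is divided into 4 shares of ₹180,000: Hanna, Harun, Yseult, and Wiremu each take ₹180,000.
Lachlan's share (₹720,000) passes entirely to Kerensa.

Wiremu receives ₹180,000.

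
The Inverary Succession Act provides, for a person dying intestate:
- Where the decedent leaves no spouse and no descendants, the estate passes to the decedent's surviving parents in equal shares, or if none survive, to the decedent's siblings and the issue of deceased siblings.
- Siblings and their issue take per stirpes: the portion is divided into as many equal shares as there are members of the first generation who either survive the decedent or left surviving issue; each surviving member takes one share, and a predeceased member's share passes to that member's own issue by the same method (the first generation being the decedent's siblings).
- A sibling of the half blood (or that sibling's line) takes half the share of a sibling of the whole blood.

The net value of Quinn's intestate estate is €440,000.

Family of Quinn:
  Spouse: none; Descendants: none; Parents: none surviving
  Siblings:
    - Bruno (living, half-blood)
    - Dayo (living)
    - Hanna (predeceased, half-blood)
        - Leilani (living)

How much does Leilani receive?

Leilani receives €110,000.

The entire €440,000 passes to the siblings and their issue.
Counting each half-blood sibling's line as half a unit, there are 2 units in €440,000, so one unit is €220,000. Whole-blood lines (Dayo) take €220,000 each; half-blood lines (Bruno and Hanna) take €110,000 each.
Hanna's share (€110,000) passes entirely to Leilani.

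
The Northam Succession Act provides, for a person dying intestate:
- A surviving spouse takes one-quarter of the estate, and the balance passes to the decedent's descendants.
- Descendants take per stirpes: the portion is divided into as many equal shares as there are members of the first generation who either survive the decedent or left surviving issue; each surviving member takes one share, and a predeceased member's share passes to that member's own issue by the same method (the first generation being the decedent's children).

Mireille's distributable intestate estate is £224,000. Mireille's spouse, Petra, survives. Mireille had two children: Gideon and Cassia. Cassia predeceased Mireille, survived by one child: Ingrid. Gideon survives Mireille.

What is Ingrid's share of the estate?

Petra takes one-quarter of £224,000 = £56,000. The remaining £168,000 passes to the descendants.
The descendants' portion (£168,000) is divided into 2 shares of £84,000: Gideon takes £84,000; Cassia's £84,000 share passes to Cassia's issue.
Cassia's share (£84,000) passes entirely to Ingrid.

Ingrid receives £84,000.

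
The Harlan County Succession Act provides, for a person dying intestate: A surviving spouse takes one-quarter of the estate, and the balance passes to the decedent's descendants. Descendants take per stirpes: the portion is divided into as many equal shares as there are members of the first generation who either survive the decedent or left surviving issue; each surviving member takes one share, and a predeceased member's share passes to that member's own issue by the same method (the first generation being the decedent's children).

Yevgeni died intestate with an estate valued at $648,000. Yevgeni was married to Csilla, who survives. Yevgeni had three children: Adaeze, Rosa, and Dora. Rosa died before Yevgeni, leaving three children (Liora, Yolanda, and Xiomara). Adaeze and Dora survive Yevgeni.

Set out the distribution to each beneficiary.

Csilla takes one-quarter of $648,000 = $162,000. The remaining $486,000 passes to the descendants.
The descendants' portion ($486,000) is divided into 3 shares of $162,000: Adaeze and Dora each take $162,000; Rosa's $162,000 share passes to Rosa's issue.
Rosa's share ($162,000) is divided into 3 shares of $54,000: Liora, Yolanda, and Xiomara each take $54,000.

Csilla: $162,000; Adaeze: $162,000; Liora: $54,000; Yolanda: $54,000; Xiomara: $54,000; Dora: $162,000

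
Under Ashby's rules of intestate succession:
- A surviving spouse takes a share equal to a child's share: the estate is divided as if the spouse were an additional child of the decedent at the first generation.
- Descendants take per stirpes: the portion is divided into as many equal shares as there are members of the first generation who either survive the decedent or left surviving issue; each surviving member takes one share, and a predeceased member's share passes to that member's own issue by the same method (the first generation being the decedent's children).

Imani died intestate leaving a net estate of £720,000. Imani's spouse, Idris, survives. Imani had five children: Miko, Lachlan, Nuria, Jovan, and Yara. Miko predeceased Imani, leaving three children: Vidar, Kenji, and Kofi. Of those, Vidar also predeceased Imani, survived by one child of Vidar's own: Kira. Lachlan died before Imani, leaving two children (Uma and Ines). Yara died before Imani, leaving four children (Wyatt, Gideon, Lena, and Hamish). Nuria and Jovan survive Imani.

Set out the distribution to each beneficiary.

Idris: £120,000; Kira: £40,000; Kenji: £40,000; Kofi: £40,000; Uma: £60,000; Ines: £60,000; Nuria: £120,000; Jovan: £120,000; Wyatt: £30,000; Gideon: £30,000; Lena: £30,000; Hamish: £30,000

The spouse counts as an additional share at the children's level, so there are 6 primary shares of £120,000. Idris takes one such share (£120,000).
The children's combined portion (£600,000) is divided into 5 shares of £120,000: Nuria and Jovan each take £120,000; Miko's £120,000 share passes to Miko's issue; Lachlan's £120,000 share passes to Lachlan's issue; Yara's £120,000 share passes to Yara's issue.
Miko's share (£120,000) is divided into 3 shares of £40,000: Kenji and Kofi each take £40,000; Vidar's £40,000 share passes to Vidar's issue.
Vidar's share (£40,000) passes entirely to Kira.
Lachlan's share (£120,000) is divided into 2 shares of £60,000: Uma and Ines each take £60,000.
Yara's share (£120,000) is divided into 4 shares of £30,000: Wyatt, Gideon, Lena, and Hamish each take £30,000.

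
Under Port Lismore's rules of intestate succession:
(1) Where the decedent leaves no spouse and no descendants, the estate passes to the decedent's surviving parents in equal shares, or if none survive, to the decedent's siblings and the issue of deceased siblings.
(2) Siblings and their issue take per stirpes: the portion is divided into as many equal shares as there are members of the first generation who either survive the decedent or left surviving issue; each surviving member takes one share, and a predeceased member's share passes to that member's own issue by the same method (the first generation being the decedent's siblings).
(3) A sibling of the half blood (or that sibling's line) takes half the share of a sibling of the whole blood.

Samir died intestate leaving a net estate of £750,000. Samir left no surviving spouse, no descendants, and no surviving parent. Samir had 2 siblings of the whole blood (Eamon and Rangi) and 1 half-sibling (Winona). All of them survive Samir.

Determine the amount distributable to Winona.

Winona receives £150,000.

The entire £750,000 passes to the siblings and their issue.
Counting each half-blood sibling's line as half a unit, there are 5/2 units in £750,000, so one unit is £300,000. Whole-blood lines (Eamon and Rangi) take £300,000 each; half-blood lines (Winona) take £150,000 each.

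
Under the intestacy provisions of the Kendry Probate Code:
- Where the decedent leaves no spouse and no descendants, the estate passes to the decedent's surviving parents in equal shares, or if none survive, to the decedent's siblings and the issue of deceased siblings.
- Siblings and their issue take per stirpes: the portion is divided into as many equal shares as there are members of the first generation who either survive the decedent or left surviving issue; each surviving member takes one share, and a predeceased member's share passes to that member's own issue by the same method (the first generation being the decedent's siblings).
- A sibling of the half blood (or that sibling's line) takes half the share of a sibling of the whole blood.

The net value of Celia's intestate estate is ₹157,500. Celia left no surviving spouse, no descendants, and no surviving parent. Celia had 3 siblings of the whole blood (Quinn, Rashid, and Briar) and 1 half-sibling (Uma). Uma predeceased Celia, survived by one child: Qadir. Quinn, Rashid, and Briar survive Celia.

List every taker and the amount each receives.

The entire ₹157,500 passes to the siblings and their issue.
Counting each half-blood sibling's line as half a unit, there are 7/2 units in ₹157,500, so one unit is ₹45,000. Whole-blood lines (Quinn, Rashid, and Briar) take ₹45,000 each; half-blood lines (Uma) take ₹22,500 each.
Uma's share (₹22,500) passes entirely to Qadir.

Quinn: ₹45,000; Rashid: ₹45,000; Briar: ₹45,000; Qadir: ₹22,500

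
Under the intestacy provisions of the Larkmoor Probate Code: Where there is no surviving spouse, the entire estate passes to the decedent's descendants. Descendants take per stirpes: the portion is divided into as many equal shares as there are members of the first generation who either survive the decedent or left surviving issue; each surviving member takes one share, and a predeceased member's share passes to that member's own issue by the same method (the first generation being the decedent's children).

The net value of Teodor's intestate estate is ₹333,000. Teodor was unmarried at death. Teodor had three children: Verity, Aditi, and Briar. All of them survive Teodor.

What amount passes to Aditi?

The entire ₹333,000 passes to the descendants.
That amount (₹333,000) is divided into 3 shares of ₹111,000: Verity, Aditi, and Briar each take ₹111,000.

Aditi receives ₹111,000.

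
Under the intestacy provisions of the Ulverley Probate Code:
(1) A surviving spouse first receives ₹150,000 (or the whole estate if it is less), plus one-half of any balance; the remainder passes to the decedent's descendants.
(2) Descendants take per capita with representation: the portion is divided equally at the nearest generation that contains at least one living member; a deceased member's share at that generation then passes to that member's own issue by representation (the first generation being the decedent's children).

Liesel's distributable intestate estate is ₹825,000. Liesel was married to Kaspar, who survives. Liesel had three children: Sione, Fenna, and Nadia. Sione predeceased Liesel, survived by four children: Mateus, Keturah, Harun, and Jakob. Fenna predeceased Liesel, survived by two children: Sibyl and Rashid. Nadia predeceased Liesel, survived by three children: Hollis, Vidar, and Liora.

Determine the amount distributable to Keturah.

Keturah receives ₹37,500.

Kaspar first takes ₹150,000, leaving a balance of ₹675,000. Kaspar then takes one-half of the balance (₹337,500), for a total of ₹487,500. The remaining ₹337,500 passes to the descendants.
No child survives, so the initial division is made at the grandchildren's generation.
The descendants' portion (₹337,500) is divided into 9 shares of ₹37,500: Mateus, Keturah, Harun, Jakob, Sibyl, Rashid, Hollis, Vidar, and Liora each take ₹37,500.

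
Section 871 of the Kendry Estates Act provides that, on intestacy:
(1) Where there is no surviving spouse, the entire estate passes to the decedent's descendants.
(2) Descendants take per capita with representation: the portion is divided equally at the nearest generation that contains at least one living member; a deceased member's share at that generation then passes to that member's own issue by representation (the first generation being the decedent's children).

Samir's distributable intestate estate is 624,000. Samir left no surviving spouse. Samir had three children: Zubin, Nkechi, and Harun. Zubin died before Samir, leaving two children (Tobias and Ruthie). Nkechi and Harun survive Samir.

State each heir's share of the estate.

Tobias: 104,000; Ruthie: 104,000; Nkechi: 208,000; Harun: 208,000

The entire 624,000 passes to the descendants.
That amount (624,000) is divided into 3 shares of 208,000: Nkechi and Harun each take 208,000; Zubin's 208,000 share passes to Zubin's issue.
Zubin's share (208,000) is divided into 2 shares of 104,000: Tobias and Ruthie each take 104,000.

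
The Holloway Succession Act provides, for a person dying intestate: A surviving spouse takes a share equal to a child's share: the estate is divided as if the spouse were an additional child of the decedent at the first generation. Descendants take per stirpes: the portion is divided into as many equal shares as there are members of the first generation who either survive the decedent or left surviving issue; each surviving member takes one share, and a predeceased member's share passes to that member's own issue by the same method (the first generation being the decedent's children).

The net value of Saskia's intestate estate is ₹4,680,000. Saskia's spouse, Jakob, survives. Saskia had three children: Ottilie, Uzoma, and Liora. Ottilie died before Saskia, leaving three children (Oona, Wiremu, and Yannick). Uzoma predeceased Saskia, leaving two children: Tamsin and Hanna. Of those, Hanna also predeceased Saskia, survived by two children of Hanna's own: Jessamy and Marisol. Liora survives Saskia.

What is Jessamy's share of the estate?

The spouse counts as an additional share at the children's level, so there are 4 primary shares of ₹1,170,000. Jakob takes one such share (₹1,170,000).
The children's combined portion (₹3,510,000) is divided into 3 shares of ₹1,170,000: Liora takes ₹1,170,000; Ottilie's ₹1,170,000 share passes to Ottilie's issue; Uzoma's ₹1,170,000 share passes to Uzoma's issue.
Ottilie's share (₹1,170,000) is divided into 3 shares of ₹390,000: Oona, Wiremu, and Yannick each take ₹390,000.
Uzoma's share (₹1,170,000) is divided into 2 shares of ₹585,000: Tamsin takes ₹585,000; Hanna's ₹585,000 share passes to Hanna's issue.
Hanna's share (₹585,000) is divided into 2 shares of ₹292,500: Jessamy and Marisol each take ₹292,500.

Jessamy receives ₹292,500.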